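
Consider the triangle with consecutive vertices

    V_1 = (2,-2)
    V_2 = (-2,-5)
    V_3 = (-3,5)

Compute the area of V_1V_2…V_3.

Apply Gauss's area formula: 2A = Σ (x_i·y_{i+1} − x_{i+1}·y_i), indices taken mod 3.
V_1→V_2: (2)(-5) − (-2)(-2) = -14
V_2→V_3: (-2)(5) − (-3)(-5) = -25
V_3→V_1: (-3)(-2) − (2)(5) = -4
Σ = -43
Area = |Σ|/2 = 21.5.

21.5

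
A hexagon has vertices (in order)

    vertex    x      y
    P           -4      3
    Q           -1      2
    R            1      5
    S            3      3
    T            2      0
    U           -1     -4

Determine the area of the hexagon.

P→Q: (-4)(2) − (-1)(3) = -5
Q→R: (-1)(5) − (1)(2) = -7
R→S: (1)(3) − (3)(5) = -12
S→T: (3)(0) − (2)(3) = -6
T→U: (2)(-4) − (-1)(0) = -8
U→P: (-1)(3) − (-4)(-4) = -19
Σ = -57
Area = |Σ|/2 = 28.5.

28.5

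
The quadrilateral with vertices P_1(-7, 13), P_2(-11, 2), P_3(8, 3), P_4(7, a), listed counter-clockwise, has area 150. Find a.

The doubled signed area Σ (x_i y_{i+1} − x_{i+1} y_i) is linear in a.
With a=0 it equals 150; the coefficient of a is 15 (from the two edges through P_4).
So 15·a + 150 = 2·150 = 300 ⇒ a = 10.

10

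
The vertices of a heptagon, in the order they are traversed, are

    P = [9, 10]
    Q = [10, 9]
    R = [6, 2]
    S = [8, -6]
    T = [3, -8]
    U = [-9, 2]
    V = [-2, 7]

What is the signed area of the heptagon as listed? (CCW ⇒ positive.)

-179.5

Apply the shoelace formula: 2A = Σ (x_i·y_{i+1} − x_{i+1}·y_i), indices taken mod 7.
Σ = (-19) + (-34) + (-52) + (-46) + (-66) + (-59) + (-83) = -359
Signed area = Σ/2 = -179.5 (negative ⇒ clockwise traversal).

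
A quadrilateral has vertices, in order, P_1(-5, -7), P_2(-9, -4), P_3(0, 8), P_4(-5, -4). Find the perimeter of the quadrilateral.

|P_1P_2| = √((-4)² + (3)²) = √25 = 5
|P_2P_3| = √((9)² + (12)²) = √225 = 15
|P_3P_4| = √((-5)² + (-12)²) = √169 = 13
|P_4P_1| = √((0)² + (-3)²) = √9 = 3
Perimeter = 5 + 15 + 13 + 3 = 36.

36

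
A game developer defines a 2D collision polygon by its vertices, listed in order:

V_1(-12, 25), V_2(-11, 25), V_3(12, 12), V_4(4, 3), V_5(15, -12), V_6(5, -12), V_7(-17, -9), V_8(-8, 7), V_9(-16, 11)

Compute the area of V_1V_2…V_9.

Σ = (-25) + (-432) + (-12) + (-93) + (-120) + (-249) + (-191) + (24) + (-268) = -1366
Area = |Σ|/2 = 683.

683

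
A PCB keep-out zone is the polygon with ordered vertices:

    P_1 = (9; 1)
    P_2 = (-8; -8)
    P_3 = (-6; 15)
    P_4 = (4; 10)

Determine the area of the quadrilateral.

219

Cross-terms: -64, -168, -120, -86  ⇒  Σ = -438
Area = |Σ|/2 = 219.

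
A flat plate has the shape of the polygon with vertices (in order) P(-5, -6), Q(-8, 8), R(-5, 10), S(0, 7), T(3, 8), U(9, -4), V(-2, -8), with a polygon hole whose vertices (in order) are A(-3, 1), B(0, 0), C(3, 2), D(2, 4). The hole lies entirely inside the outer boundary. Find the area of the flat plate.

Outer boundary:
Apply the surveyor's formula: 2A = Σ (x_i·y_{i+1} − x_{i+1}·y_i), indices taken mod 7.
Σ = (-88) + (-40) + (-35) + (-21) + (-84) + (-80) + (-28) = -376
Area = |Σ|/2 = 188.
Hole:
Apply Gauss's area formula: 2A = Σ (x_i·y_{i+1} − x_{i+1}·y_i), indices taken mod 4.
A→B: (-3)(0) − (0)(1) = 0
B→C: (0)(2) − (3)(0) = 0
C→D: (3)(4) − (2)(2) = 8
D→A: (2)(1) − (-3)(4) = 14
Σ = 22
Area = |Σ|/2 = 11.
Net area = 188 − 11 = 177.

177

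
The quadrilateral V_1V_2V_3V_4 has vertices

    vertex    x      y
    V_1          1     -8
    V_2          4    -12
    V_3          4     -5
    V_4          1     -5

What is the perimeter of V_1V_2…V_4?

|V_1V_2| = √((3)² + (-4)²) = √25 = 5
|V_2V_3| = √((0)² + (7)²) = √49 = 7
|V_3V_4| = √((-3)² + (0)²) = √9 = 3
|V_4V_1| = √((0)² + (-3)²) = √9 = 3
Perimeter = 5 + 7 + 3 + 3 = 18.

18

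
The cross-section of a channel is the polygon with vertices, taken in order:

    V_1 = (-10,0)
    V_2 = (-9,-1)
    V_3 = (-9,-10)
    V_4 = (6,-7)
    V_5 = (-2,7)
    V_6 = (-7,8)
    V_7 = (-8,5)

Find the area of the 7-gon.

177

Apply Gauss's area formula: 2A = Σ (x_i·y_{i+1} − x_{i+1}·y_i), indices taken mod 7.
Σ = (10) + (81) + (123) + (28) + (33) + (29) + (50) = 354
Area = |Σ|/2 = 177.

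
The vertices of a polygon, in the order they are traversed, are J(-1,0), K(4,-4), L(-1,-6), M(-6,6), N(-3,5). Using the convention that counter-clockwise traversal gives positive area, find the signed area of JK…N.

-36.5

Σ = (4) + (-28) + (-42) + (-12) + (5) = -73
Signed area = Σ/2 = -36.5 (negative ⇒ clockwise traversal).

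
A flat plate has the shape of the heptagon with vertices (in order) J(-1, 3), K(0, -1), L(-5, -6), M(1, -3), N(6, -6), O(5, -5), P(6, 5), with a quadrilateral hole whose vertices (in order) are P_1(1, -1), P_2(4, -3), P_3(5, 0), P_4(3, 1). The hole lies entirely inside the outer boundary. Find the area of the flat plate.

45

Outer boundary:
Apply the surveyor's formula: 2A = Σ (x_i·y_{i+1} − x_{i+1}·y_i), indices taken mod 7.
Cross-terms: 1, -5, 21, 12, 0, 55, 23  ⇒  Σ = 107
Area = |Σ|/2 = 53.5.
Hole:
Apply the shoelace (surveyor's) formula: 2A = Σ (x_i·y_{i+1} − x_{i+1}·y_i), indices taken mod 4.
Σ = (1) + (15) + (5) + (-4) = 17
Area = |Σ|/2 = 8.5.
Net area = 53.5 − 8.5 = 45.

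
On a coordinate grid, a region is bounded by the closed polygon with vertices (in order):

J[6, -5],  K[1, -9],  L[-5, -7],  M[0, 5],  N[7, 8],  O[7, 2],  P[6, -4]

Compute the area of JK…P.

Apply the surveyor's formula: 2A = Σ (x_i·y_{i+1} − x_{i+1}·y_i), indices taken mod 7.
J→K: (6)(-9) − (1)(-5) = -49
K→L: (1)(-7) − (-5)(-9) = -52
L→M: (-5)(5) − (0)(-7) = -25
M→N: (0)(8) − (7)(5) = -35
N→O: (7)(2) − (7)(8) = -42
O→P: (7)(-4) − (6)(2) = -40
P→J: (6)(-5) − (6)(-4) = -6
Σ = -249
Area = |Σ|/2 = 124.5.

124.5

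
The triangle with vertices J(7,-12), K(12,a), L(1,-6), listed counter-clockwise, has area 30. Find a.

Write out the shoelace sum; only the two edges meeting at K involve a:
2·Area = [(7·a − 12·(-12)) + (12·(-6) − 1·a)] + 30
       = 6·a + 102 = 60
⇒ a = -7.

-7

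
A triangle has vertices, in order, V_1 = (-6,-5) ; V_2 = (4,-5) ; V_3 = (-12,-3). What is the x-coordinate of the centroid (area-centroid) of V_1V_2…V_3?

Apply the shoelace (surveyor's) formula. First the cross-terms c_i = x_i·y_{i+1} − x_{i+1}·y_i:
  50, -72, 42  ⇒  2A = 20, A = 10.
Then Σ (x_i + x_{i+1})·c_i = -280, so x̄ = -280 / (6·10) = -14/3.

-14/3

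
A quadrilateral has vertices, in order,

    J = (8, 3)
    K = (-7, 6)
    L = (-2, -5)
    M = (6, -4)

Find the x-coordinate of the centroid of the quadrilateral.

83/102

Apply the surveyor's formula. First the cross-terms c_i = x_i·y_{i+1} − x_{i+1}·y_i:
  69, 47, 38, 50  ⇒  2A = 204, A = 102.
Then Σ (x_i + x_{i+1})·c_i = 498, so x̄ = 498 / (6·102) = 83/102.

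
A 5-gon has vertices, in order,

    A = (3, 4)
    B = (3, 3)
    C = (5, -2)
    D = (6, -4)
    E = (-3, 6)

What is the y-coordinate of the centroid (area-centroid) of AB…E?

41/19

Apply the surveyor's formula. First the cross-terms c_i = x_i·y_{i+1} − x_{i+1}·y_i:
  -3, -21, -8, 24, -30  ⇒  2A = -38, A = -19.
Then Σ (y_i + y_{i+1})·c_i = -246, so ȳ = -246 / (6·(-19)) = 41/19.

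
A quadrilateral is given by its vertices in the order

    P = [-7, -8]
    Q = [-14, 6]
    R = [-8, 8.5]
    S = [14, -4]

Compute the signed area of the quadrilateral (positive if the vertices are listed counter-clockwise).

-226

P→Q: (-7)(6) − (-14)(-8) = -154
Q→R: (-14)(8.5) − (-8)(6) = -71
R→S: (-8)(-4) − (14)(8.5) = -87
S→P: (14)(-8) − (-7)(-4) = -140
Σ = -452
Signed area = Σ/2 = -226 (negative ⇒ clockwise traversal).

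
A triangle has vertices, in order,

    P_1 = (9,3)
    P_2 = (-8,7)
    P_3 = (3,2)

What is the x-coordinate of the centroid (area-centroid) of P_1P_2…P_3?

Apply Gauss's area formula. First the cross-terms c_i = x_i·y_{i+1} − x_{i+1}·y_i:
  87, -37, -9  ⇒  2A = 41, A = 20.5.
Then Σ (x_i + x_{i+1})·c_i = 164, so x̄ = 164 / (6·20.5) = 4/3.

4/3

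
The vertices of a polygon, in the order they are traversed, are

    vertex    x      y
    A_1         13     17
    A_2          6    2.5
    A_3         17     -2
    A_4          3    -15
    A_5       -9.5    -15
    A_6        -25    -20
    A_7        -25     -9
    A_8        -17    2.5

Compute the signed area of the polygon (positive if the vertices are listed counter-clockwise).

-778.75

Σ = (-69.5) + (-54.5) + (-249) + (-187.5) + (-185) + (-275) + (-215.5) + (-321.5) = -1557.5
Signed area = Σ/2 = -778.75 (negative ⇒ clockwise traversal).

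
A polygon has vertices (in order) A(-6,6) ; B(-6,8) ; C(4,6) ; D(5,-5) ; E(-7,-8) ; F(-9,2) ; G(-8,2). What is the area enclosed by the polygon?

A→B: (-6)(8) − (-6)(6) = -12
B→C: (-6)(6) − (4)(8) = -68
C→D: (4)(-5) − (5)(6) = -50
D→E: (5)(-8) − (-7)(-5) = -75
E→F: (-7)(2) − (-9)(-8) = -86
F→G: (-9)(2) − (-8)(2) = -2
G→A: (-8)(6) − (-6)(2) = -36
Σ = -329
Area = |Σ|/2 = 164.5.

164.5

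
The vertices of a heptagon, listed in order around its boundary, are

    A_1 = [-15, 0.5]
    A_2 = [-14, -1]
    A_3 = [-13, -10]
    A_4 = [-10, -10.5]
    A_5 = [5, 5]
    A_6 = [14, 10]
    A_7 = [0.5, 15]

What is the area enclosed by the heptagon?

Apply Gauss's area formula: 2A = Σ (x_i·y_{i+1} − x_{i+1}·y_i), indices taken mod 7.
Cross-terms: 22, 127, 36.5, 2.5, -20, 205, 225.25  ⇒  Σ = 598.25
Area = |Σ|/2 = 299.125.

299.125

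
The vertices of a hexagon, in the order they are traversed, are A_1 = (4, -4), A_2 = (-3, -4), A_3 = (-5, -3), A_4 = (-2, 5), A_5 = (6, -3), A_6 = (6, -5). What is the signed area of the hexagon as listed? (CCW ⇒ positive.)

Apply Gauss's area formula: 2A = Σ (x_i·y_{i+1} − x_{i+1}·y_i), indices taken mod 6.
Σ = (-28) + (-11) + (-31) + (-24) + (-12) + (-4) = -110
Signed area = Σ/2 = -55 (negative ⇒ clockwise traversal).

-55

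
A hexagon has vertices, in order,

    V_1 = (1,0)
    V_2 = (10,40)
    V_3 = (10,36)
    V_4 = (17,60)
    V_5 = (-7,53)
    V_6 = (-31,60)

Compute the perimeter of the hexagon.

188

|V_1V_2| = √((9)² + (40)²) = √1681 = 41
|V_2V_3| = √((0)² + (-4)²) = √16 = 4
|V_3V_4| = √((7)² + (24)²) = √625 = 25
|V_4V_5| = √((-24)² + (-7)²) = √625 = 25
|V_5V_6| = √((-24)² + (7)²) = √625 = 25
|V_6V_1| = √((32)² + (-60)²) = √4624 = 68
Perimeter = 41 + 4 + 25 + 25 + 25 + 68 = 188.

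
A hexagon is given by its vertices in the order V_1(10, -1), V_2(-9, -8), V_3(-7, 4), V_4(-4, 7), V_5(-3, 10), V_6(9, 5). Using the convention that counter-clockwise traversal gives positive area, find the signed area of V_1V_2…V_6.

Apply the shoelace (surveyor's) formula: 2A = Σ (x_i·y_{i+1} − x_{i+1}·y_i), indices taken mod 6.
Σ = (-89) + (-92) + (-33) + (-19) + (-105) + (-59) = -397
Signed area = Σ/2 = -198.5 (negative ⇒ clockwise traversal).

-198.5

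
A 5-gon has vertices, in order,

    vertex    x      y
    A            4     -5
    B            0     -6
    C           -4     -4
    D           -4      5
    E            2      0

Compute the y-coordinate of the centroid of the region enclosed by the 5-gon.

-1.5

Apply Gauss's area formula. First the cross-terms c_i = x_i·y_{i+1} − x_{i+1}·y_i:
  -24, -24, -36, -10, -10  ⇒  2A = -104, A = -52.
Then Σ (y_i + y_{i+1})·c_i = 468, so ȳ = 468 / (6·(-52)) = -1.5.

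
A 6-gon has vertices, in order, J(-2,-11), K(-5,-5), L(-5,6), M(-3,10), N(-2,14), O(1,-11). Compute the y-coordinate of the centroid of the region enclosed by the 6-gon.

Apply Gauss's area formula. First the cross-terms c_i = x_i·y_{i+1} − x_{i+1}·y_i:
  -45, -55, -32, -22, 8, -33  ⇒  2A = -179, A = -89.5.
Then Σ (y_i + y_{i+1})·c_i = 375, so ȳ = 375 / (6·(-89.5)) = -125/179.

-125/179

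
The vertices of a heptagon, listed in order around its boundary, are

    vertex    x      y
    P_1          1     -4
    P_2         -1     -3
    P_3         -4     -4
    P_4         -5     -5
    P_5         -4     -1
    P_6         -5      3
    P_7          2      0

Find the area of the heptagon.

30.5

P_1→P_2: (1)(-3) − (-1)(-4) = -7
P_2→P_3: (-1)(-4) − (-4)(-3) = -8
P_3→P_4: (-4)(-5) − (-5)(-4) = 0
P_4→P_5: (-5)(-1) − (-4)(-5) = -15
P_5→P_6: (-4)(3) − (-5)(-1) = -17
P_6→P_7: (-5)(0) − (2)(3) = -6
P_7→P_1: (2)(-4) − (1)(0) = -8
Σ = -61
Area = |Σ|/2 = 30.5.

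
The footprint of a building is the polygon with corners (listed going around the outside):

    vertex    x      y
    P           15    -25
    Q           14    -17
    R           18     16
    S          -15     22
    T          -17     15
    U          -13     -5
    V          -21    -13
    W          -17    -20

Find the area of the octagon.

1339

Apply the shoelace (surveyor's) formula: 2A = Σ (x_i·y_{i+1} − x_{i+1}·y_i), indices taken mod 8.
P→Q: (15)(-17) − (14)(-25) = 95
Q→R: (14)(16) − (18)(-17) = 530
R→S: (18)(22) − (-15)(16) = 636
S→T: (-15)(15) − (-17)(22) = 149
T→U: (-17)(-5) − (-13)(15) = 280
U→V: (-13)(-13) − (-21)(-5) = 64
V→W: (-21)(-20) − (-17)(-13) = 199
W→P: (-17)(-25) − (15)(-20) = 725
Σ = 2678
Area = |Σ|/2 = 1339.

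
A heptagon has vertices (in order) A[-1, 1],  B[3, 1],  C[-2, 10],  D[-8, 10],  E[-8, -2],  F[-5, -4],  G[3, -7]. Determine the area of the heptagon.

Apply the shoelace formula: 2A = Σ (x_i·y_{i+1} − x_{i+1}·y_i), indices taken mod 7.
A→B: (-1)(1) − (3)(1) = -4
B→C: (3)(10) − (-2)(1) = 32
C→D: (-2)(10) − (-8)(10) = 60
D→E: (-8)(-2) − (-8)(10) = 96
E→F: (-8)(-4) − (-5)(-2) = 22
F→G: (-5)(-7) − (3)(-4) = 47
G→A: (3)(1) − (-1)(-7) = -4
Σ = 249
Area = |Σ|/2 = 124.5.

124.5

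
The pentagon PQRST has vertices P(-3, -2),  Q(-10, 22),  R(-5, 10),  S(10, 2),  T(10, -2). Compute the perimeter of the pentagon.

72

|PQ| = √((-7)² + (24)²) = √625 = 25
|QR| = √((5)² + (-12)²) = √169 = 13
|RS| = √((15)² + (-8)²) = √289 = 17
|ST| = √((0)² + (-4)²) = √16 = 4
|TP| = √((-13)² + (0)²) = √169 = 13
Perimeter = 25 + 13 + 17 + 4 + 13 = 72.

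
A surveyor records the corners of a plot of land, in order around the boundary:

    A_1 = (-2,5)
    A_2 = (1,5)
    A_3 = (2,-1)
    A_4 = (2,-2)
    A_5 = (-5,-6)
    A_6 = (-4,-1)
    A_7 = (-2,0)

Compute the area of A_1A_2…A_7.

Cross-terms: -15, -11, -2, -22, -19, -2, -10  ⇒  Σ = -81
Area = |Σ|/2 = 40.5.

40.5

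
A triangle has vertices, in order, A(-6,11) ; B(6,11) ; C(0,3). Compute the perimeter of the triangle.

|AB| = √((12)² + (0)²) = √144 = 12
|BC| = √((-6)² + (-8)²) = √100 = 10
|CA| = √((-6)² + (8)²) = √100 = 10
Perimeter = 12 + 10 + 10 = 32.

32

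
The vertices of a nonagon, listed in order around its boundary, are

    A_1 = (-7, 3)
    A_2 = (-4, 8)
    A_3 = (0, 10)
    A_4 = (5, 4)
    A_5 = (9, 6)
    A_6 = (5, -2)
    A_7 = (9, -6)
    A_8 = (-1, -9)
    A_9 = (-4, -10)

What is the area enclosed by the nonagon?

Apply Gauss's area formula: 2A = Σ (x_i·y_{i+1} − x_{i+1}·y_i), indices taken mod 9.
Cross-terms: -44, -40, -50, -6, -48, -12, -87, -26, -82  ⇒  Σ = -395
Area = |Σ|/2 = 197.5.

197.5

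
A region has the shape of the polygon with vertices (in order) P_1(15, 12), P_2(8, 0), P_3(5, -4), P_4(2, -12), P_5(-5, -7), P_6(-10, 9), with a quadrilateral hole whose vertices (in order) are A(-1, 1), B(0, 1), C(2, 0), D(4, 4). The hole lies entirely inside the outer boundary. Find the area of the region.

Outer boundary:
Apply the surveyor's formula: 2A = Σ (x_i·y_{i+1} − x_{i+1}·y_i), indices taken mod 6.
Σ = (-96) + (-32) + (-52) + (-74) + (-115) + (-255) = -624
Area = |Σ|/2 = 312.
Hole:
Cross-terms: -1, -2, 8, 8  ⇒  Σ = 13
Area = |Σ|/2 = 6.5.
Net area = 312 − 6.5 = 305.5.

305.5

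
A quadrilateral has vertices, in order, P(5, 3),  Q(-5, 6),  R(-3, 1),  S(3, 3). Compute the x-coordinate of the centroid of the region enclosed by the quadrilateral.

-19/15

Apply the shoelace (surveyor's) formula. First the cross-terms c_i = x_i·y_{i+1} − x_{i+1}·y_i:
  45, 13, -12, -6  ⇒  2A = 40, A = 20.
Then Σ (x_i + x_{i+1})·c_i = -152, so x̄ = -152 / (6·20) = -19/15.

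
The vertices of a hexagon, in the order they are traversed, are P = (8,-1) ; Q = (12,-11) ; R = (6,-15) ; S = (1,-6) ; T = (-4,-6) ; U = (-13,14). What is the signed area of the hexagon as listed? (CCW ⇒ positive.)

-237

Cross-terms: -76, -114, -21, -30, -134, -99  ⇒  Σ = -474
Signed area = Σ/2 = -237 (negative ⇒ clockwise traversal).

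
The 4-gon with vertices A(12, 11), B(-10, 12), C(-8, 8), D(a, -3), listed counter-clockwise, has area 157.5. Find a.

-5

The doubled signed area Σ (x_i y_{i+1} − x_{i+1} y_i) is linear in a.
With a=0 it equals 330; the coefficient of a is 3 (from the two edges through D).
So 3·a + 330 = 2·157.5 = 315 ⇒ a = -5.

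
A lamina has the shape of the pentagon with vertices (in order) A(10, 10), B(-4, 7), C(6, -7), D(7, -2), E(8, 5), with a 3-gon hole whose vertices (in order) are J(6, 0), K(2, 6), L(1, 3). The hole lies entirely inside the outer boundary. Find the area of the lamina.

98

Outer boundary:
Apply the shoelace (surveyor's) formula: 2A = Σ (x_i·y_{i+1} − x_{i+1}·y_i), indices taken mod 5.
Cross-terms: 110, -14, 37, 51, 30  ⇒  Σ = 214
Area = |Σ|/2 = 107.
Hole:
Σ = (36) + (0) + (-18) = 18
Area = |Σ|/2 = 9.
Net area = 107 − 9 = 98.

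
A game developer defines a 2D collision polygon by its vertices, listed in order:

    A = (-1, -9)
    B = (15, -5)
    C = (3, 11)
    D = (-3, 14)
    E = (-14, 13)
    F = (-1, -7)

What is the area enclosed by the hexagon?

Apply the shoelace formula: 2A = Σ (x_i·y_{i+1} − x_{i+1}·y_i), indices taken mod 6.
Σ = (140) + (180) + (75) + (157) + (111) + (2) = 665
Area = |Σ|/2 = 332.5.

332.5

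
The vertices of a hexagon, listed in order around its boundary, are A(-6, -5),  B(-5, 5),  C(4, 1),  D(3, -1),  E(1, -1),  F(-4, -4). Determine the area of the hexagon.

50.5

Apply the shoelace formula: 2A = Σ (x_i·y_{i+1} − x_{i+1}·y_i), indices taken mod 6.
A→B: (-6)(5) − (-5)(-5) = -55
B→C: (-5)(1) − (4)(5) = -25
C→D: (4)(-1) − (3)(1) = -7
D→E: (3)(-1) − (1)(-1) = -2
E→F: (1)(-4) − (-4)(-1) = -8
F→A: (-4)(-5) − (-6)(-4) = -4
Σ = -101
Area = |Σ|/2 = 50.5.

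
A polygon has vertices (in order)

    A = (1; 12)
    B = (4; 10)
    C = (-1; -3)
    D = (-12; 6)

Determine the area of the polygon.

116

A→B: (1)(10) − (4)(12) = -38
B→C: (4)(-3) − (-1)(10) = -2
C→D: (-1)(6) − (-12)(-3) = -42
D→A: (-12)(12) − (1)(6) = -150
Σ = -232
Area = |Σ|/2 = 116.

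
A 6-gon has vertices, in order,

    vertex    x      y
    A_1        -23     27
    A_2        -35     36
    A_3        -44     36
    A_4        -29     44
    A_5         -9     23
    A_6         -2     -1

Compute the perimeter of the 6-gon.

|A_1A_2| = √((-12)² + (9)²) = √225 = 15
|A_2A_3| = √((-9)² + (0)²) = √81 = 9
|A_3A_4| = √((15)² + (8)²) = √289 = 17
|A_4A_5| = √((20)² + (-21)²) = √841 = 29
|A_5A_6| = √((7)² + (-24)²) = √625 = 25
|A_6A_1| = √((-21)² + (28)²) = √1225 = 35
Perimeter = 15 + 9 + 17 + 29 + 25 + 35 = 130.

130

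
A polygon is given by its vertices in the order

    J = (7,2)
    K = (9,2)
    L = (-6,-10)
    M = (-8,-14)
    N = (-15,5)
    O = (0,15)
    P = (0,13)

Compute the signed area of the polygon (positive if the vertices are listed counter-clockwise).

Σ = (-4) + (-78) + (4) + (-250) + (-225) + (0) + (-91) = -644
Signed area = Σ/2 = -322 (negative ⇒ clockwise traversal).

-322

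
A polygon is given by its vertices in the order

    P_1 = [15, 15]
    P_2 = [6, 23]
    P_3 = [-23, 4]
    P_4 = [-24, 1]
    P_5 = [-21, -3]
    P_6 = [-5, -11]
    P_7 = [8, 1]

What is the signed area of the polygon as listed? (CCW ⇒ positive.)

689

Apply the surveyor's formula: 2A = Σ (x_i·y_{i+1} − x_{i+1}·y_i), indices taken mod 7.
Σ = (255) + (553) + (73) + (93) + (216) + (83) + (105) = 1378
Signed area = Σ/2 = 689 (positive ⇒ counter-clockwise traversal).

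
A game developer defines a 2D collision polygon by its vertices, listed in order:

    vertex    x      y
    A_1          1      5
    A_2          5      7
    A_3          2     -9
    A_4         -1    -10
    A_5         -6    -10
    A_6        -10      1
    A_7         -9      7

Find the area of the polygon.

Apply the shoelace (surveyor's) formula: 2A = Σ (x_i·y_{i+1} − x_{i+1}·y_i), indices taken mod 7.
Cross-terms: -18, -59, -29, -50, -106, -61, -52  ⇒  Σ = -375
Area = |Σ|/2 = 187.5.

187.5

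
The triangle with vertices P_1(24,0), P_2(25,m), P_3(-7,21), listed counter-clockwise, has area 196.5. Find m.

Write out the shoelace sum; only the two edges meeting at P_2 involve m:
2·Area = [(24·m − 25·0) + (25·21 − (-7)·m)] + -504
       = 31·m + 21 = 393
⇒ m = 12.

12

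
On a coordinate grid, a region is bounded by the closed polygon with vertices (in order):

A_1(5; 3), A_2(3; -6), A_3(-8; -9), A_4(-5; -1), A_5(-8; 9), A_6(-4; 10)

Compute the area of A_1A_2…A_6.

155

Cross-terms: -39, -75, -37, -53, -44, -62  ⇒  Σ = -310
Area = |Σ|/2 = 155.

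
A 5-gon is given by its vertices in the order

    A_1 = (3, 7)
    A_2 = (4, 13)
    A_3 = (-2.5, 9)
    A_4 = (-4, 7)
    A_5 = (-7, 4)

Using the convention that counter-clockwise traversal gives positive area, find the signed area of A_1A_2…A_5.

Apply the shoelace (surveyor's) formula: 2A = Σ (x_i·y_{i+1} − x_{i+1}·y_i), indices taken mod 5.
Cross-terms: 11, 68.5, 18.5, 33, -61  ⇒  Σ = 70
Signed area = Σ/2 = 35 (positive ⇒ counter-clockwise traversal).

35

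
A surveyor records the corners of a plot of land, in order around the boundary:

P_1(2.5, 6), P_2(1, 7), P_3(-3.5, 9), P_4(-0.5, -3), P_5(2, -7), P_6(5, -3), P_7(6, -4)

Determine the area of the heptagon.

Apply the shoelace (surveyor's) formula: 2A = Σ (x_i·y_{i+1} − x_{i+1}·y_i), indices taken mod 7.
Σ = (11.5) + (33.5) + (15) + (9.5) + (29) + (-2) + (46) = 142.5
Area = |Σ|/2 = 71.25.

71.25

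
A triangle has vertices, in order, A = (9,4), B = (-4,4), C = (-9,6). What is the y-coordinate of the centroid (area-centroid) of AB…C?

14/3

Apply Gauss's area formula. First the cross-terms c_i = x_i·y_{i+1} − x_{i+1}·y_i:
  52, 12, -90  ⇒  2A = -26, A = -13.
Then Σ (y_i + y_{i+1})·c_i = -364, so ȳ = -364 / (6·(-13)) = 14/3.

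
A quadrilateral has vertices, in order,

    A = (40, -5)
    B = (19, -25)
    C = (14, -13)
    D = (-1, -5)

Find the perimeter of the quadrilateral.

100

|AB| = √((-21)² + (-20)²) = √841 = 29
|BC| = √((-5)² + (12)²) = √169 = 13
|CD| = √((-15)² + (8)²) = √289 = 17
|DA| = √((41)² + (0)²) = √1681 = 41
Perimeter = 29 + 13 + 17 + 41 = 100.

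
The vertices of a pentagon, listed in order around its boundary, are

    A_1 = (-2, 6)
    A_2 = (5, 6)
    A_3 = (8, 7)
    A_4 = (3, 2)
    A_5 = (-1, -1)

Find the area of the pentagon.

34.5

Apply the surveyor's formula: 2A = Σ (x_i·y_{i+1} − x_{i+1}·y_i), indices taken mod 5.
Σ = (-42) + (-13) + (-5) + (-1) + (-8) = -69
Area = |Σ|/2 = 34.5.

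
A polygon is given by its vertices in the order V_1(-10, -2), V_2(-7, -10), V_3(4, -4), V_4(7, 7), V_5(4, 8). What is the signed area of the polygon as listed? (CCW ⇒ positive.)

Apply the shoelace (surveyor's) formula: 2A = Σ (x_i·y_{i+1} − x_{i+1}·y_i), indices taken mod 5.
Σ = (86) + (68) + (56) + (28) + (72) = 310
Signed area = Σ/2 = 155 (positive ⇒ counter-clockwise traversal).

155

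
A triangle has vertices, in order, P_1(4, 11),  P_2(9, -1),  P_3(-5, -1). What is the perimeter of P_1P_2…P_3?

|P_1P_2| = √((5)² + (-12)²) = √169 = 13
|P_2P_3| = √((-14)² + (0)²) = √196 = 14
|P_3P_1| = √((9)² + (12)²) = √225 = 15
Perimeter = 13 + 14 + 15 = 42.

42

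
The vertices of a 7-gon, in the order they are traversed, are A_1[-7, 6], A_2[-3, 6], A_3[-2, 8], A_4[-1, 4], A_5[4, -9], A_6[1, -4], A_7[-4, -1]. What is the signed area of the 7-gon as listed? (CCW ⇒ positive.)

-49

A_1→A_2: (-7)(6) − (-3)(6) = -24
A_2→A_3: (-3)(8) − (-2)(6) = -12
A_3→A_4: (-2)(4) − (-1)(8) = 0
A_4→A_5: (-1)(-9) − (4)(4) = -7
A_5→A_6: (4)(-4) − (1)(-9) = -7
A_6→A_7: (1)(-1) − (-4)(-4) = -17
A_7→A_1: (-4)(6) − (-7)(-1) = -31
Σ = -98
Signed area = Σ/2 = -49 (negative ⇒ clockwise traversal).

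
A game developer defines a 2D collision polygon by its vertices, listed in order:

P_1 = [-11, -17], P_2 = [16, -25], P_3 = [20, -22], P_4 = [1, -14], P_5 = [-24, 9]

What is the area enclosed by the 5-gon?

308.5

Σ = (547) + (148) + (-258) + (-327) + (507) = 617
Area = |Σ|/2 = 308.5.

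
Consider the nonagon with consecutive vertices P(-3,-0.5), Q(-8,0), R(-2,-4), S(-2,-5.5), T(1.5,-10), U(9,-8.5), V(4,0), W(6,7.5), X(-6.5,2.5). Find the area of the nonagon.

137.5

Apply the shoelace (surveyor's) formula: 2A = Σ (x_i·y_{i+1} − x_{i+1}·y_i), indices taken mod 9.
Cross-terms: -4, 32, 3, 28.25, 77.25, 34, 30, 63.75, 10.75  ⇒  Σ = 275
Area = |Σ|/2 = 137.5.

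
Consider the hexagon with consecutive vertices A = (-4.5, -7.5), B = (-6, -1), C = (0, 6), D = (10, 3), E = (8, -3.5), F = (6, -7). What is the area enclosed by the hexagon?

Apply the shoelace formula: 2A = Σ (x_i·y_{i+1} − x_{i+1}·y_i), indices taken mod 6.
Cross-terms: -40.5, -36, -60, -59, -35, -76.5  ⇒  Σ = -307
Area = |Σ|/2 = 153.5.

153.5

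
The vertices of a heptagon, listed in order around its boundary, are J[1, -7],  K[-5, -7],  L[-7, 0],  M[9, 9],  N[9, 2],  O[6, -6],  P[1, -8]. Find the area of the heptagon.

162

Apply the surveyor's formula: 2A = Σ (x_i·y_{i+1} − x_{i+1}·y_i), indices taken mod 7.
J→K: (1)(-7) − (-5)(-7) = -42
K→L: (-5)(0) − (-7)(-7) = -49
L→M: (-7)(9) − (9)(0) = -63
M→N: (9)(2) − (9)(9) = -63
N→O: (9)(-6) − (6)(2) = -66
O→P: (6)(-8) − (1)(-6) = -42
P→J: (1)(-7) − (1)(-8) = 1
Σ = -324
Area = |Σ|/2 = 162.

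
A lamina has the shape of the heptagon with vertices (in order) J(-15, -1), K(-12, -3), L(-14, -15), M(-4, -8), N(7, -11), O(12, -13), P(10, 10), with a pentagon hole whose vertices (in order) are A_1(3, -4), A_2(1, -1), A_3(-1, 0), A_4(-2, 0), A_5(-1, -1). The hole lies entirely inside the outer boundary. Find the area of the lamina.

Outer boundary:
Σ = (33) + (138) + (52) + (100) + (41) + (250) + (140) = 754
Area = |Σ|/2 = 377.
Hole:
Apply the surveyor's formula: 2A = Σ (x_i·y_{i+1} − x_{i+1}·y_i), indices taken mod 5.
A_1→A_2: (3)(-1) − (1)(-4) = 1
A_2→A_3: (1)(0) − (-1)(-1) = -1
A_3→A_4: (-1)(0) − (-2)(0) = 0
A_4→A_5: (-2)(-1) − (-1)(0) = 2
A_5→A_1: (-1)(-4) − (3)(-1) = 7
Σ = 9
Area = |Σ|/2 = 4.5.
Net area = 377 − 4.5 = 372.5.

372.5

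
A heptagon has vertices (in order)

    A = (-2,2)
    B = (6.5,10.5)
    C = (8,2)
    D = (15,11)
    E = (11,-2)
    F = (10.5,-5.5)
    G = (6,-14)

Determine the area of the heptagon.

183.75

Cross-terms: -34, -71, 58, -151, -39.5, -114, -16  ⇒  Σ = -367.5
Area = |Σ|/2 = 183.75.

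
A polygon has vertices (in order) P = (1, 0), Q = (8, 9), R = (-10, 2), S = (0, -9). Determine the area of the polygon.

107

Apply Gauss's area formula: 2A = Σ (x_i·y_{i+1} − x_{i+1}·y_i), indices taken mod 4.
P→Q: (1)(9) − (8)(0) = 9
Q→R: (8)(2) − (-10)(9) = 106
R→S: (-10)(-9) − (0)(2) = 90
S→P: (0)(0) − (1)(-9) = 9
Σ = 214
Area = |Σ|/2 = 107.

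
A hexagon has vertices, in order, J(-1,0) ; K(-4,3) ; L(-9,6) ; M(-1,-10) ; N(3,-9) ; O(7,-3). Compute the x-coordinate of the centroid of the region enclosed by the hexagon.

-64/93

Apply the surveyor's formula. First the cross-terms c_i = x_i·y_{i+1} − x_{i+1}·y_i:
  -3, 3, 96, 39, 54, -3  ⇒  2A = 186, A = 93.
Then Σ (x_i + x_{i+1})·c_i = -384, so x̄ = -384 / (6·93) = -64/93.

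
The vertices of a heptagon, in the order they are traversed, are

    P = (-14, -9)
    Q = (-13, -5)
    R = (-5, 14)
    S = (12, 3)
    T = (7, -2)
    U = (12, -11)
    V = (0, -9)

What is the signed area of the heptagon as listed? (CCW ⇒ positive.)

Apply the surveyor's formula: 2A = Σ (x_i·y_{i+1} − x_{i+1}·y_i), indices taken mod 7.
P→Q: (-14)(-5) − (-13)(-9) = -47
Q→R: (-13)(14) − (-5)(-5) = -207
R→S: (-5)(3) − (12)(14) = -183
S→T: (12)(-2) − (7)(3) = -45
T→U: (7)(-11) − (12)(-2) = -53
U→V: (12)(-9) − (0)(-11) = -108
V→P: (0)(-9) − (-14)(-9) = -126
Σ = -769
Signed area = Σ/2 = -384.5 (negative ⇒ clockwise traversal).

-384.5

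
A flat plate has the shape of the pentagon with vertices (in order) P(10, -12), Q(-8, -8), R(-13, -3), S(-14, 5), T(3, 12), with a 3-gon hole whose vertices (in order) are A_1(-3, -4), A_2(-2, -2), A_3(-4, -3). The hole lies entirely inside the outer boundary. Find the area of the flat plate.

349.5

Outer boundary:
Apply the shoelace (surveyor's) formula: 2A = Σ (x_i·y_{i+1} − x_{i+1}·y_i), indices taken mod 5.
Σ = (-176) + (-80) + (-107) + (-183) + (-156) = -702
Area = |Σ|/2 = 351.
Hole:
A_1→A_2: (-3)(-2) − (-2)(-4) = -2
A_2→A_3: (-2)(-3) − (-4)(-2) = -2
A_3→A_1: (-4)(-4) − (-3)(-3) = 7
Σ = 3
Area = |Σ|/2 = 1.5.
Net area = 351 − 1.5 = 349.5.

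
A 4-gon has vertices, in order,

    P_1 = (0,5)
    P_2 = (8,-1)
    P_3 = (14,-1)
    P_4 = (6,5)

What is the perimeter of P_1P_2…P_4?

32

|P_1P_2| = √((8)² + (-6)²) = √100 = 10
|P_2P_3| = √((6)² + (0)²) = √36 = 6
|P_3P_4| = √((-8)² + (6)²) = √100 = 10
|P_4P_1| = √((-6)² + (0)²) = √36 = 6
Perimeter = 10 + 6 + 10 + 6 = 32.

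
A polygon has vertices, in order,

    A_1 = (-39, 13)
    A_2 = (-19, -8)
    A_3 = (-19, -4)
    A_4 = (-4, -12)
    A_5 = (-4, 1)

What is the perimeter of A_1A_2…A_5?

100

|A_1A_2| = √((20)² + (-21)²) = √841 = 29
|A_2A_3| = √((0)² + (4)²) = √16 = 4
|A_3A_4| = √((15)² + (-8)²) = √289 = 17
|A_4A_5| = √((0)² + (13)²) = √169 = 13
|A_5A_1| = √((-35)² + (12)²) = √1369 = 37
Perimeter = 29 + 4 + 17 + 13 + 37 = 100.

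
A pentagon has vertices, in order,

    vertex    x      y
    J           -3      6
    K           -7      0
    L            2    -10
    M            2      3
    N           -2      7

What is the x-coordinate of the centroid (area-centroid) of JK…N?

Apply the surveyor's formula. First the cross-terms c_i = x_i·y_{i+1} − x_{i+1}·y_i:
  42, 70, 26, 20, 9  ⇒  2A = 167, A = 83.5.
Then Σ (x_i + x_{i+1})·c_i = -711, so x̄ = -711 / (6·83.5) = -237/167.

-237/167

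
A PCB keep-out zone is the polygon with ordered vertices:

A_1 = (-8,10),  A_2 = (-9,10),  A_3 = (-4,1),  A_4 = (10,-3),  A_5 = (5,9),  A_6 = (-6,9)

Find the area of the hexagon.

Σ = (10) + (31) + (2) + (105) + (99) + (12) = 259
Area = |Σ|/2 = 129.5.

129.5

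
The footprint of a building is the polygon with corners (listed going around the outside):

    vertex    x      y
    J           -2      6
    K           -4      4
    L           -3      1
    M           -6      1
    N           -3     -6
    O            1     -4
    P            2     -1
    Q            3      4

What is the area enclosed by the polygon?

64

Apply the shoelace (surveyor's) formula: 2A = Σ (x_i·y_{i+1} − x_{i+1}·y_i), indices taken mod 8.
Σ = (16) + (8) + (3) + (39) + (18) + (7) + (11) + (26) = 128
Area = |Σ|/2 = 64.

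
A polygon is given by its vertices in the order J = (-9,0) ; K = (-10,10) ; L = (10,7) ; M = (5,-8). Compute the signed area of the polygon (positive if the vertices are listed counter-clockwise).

-223.5

J→K: (-9)(10) − (-10)(0) = -90
K→L: (-10)(7) − (10)(10) = -170
L→M: (10)(-8) − (5)(7) = -115
M→J: (5)(0) − (-9)(-8) = -72
Σ = -447
Signed area = Σ/2 = -223.5 (negative ⇒ clockwise traversal).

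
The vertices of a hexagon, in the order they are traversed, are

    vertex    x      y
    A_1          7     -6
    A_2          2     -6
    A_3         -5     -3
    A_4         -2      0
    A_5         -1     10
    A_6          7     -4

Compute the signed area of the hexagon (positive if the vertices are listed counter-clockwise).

-86

Σ = (-30) + (-36) + (-6) + (-20) + (-66) + (-14) = -172
Signed area = Σ/2 = -86 (negative ⇒ clockwise traversal).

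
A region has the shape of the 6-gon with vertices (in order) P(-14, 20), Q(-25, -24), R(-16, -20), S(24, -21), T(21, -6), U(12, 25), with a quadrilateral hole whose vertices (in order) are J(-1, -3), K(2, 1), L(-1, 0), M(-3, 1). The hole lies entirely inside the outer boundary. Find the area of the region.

Outer boundary:
Apply the surveyor's formula: 2A = Σ (x_i·y_{i+1} − x_{i+1}·y_i), indices taken mod 6.
Σ = (836) + (116) + (816) + (297) + (597) + (590) = 3252
Area = |Σ|/2 = 1626.
Hole:
Cross-terms: 5, 1, -1, 10  ⇒  Σ = 15
Area = |Σ|/2 = 7.5.
Net area = 1626 − 7.5 = 1618.5.

1618.5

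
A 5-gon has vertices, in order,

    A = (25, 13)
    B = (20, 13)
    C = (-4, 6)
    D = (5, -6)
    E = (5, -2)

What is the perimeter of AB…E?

74

|AB| = √((-5)² + (0)²) = √25 = 5
|BC| = √((-24)² + (-7)²) = √625 = 25
|CD| = √((9)² + (-12)²) = √225 = 15
|DE| = √((0)² + (4)²) = √16 = 4
|EA| = √((20)² + (15)²) = √625 = 25
Perimeter = 5 + 25 + 15 + 4 + 25 = 74.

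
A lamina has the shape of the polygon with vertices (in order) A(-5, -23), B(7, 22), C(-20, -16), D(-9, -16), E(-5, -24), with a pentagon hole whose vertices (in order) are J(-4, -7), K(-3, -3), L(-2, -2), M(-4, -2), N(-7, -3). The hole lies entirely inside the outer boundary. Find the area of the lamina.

332

Outer boundary:
A→B: (-5)(22) − (7)(-23) = 51
B→C: (7)(-16) − (-20)(22) = 328
C→D: (-20)(-16) − (-9)(-16) = 176
D→E: (-9)(-24) − (-5)(-16) = 136
E→A: (-5)(-23) − (-5)(-24) = -5
Σ = 686
Area = |Σ|/2 = 343.
Hole:
Apply the shoelace (surveyor's) formula: 2A = Σ (x_i·y_{i+1} − x_{i+1}·y_i), indices taken mod 5.
Σ = (-9) + (0) + (-4) + (-2) + (37) = 22
Area = |Σ|/2 = 11.
Net area = 343 − 11 = 332.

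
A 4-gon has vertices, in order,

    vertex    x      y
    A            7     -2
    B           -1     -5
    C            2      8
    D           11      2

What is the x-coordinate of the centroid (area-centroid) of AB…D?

Apply the shoelace formula. First the cross-terms c_i = x_i·y_{i+1} − x_{i+1}·y_i:
  -37, 2, -84, -36  ⇒  2A = -155, A = -77.5.
Then Σ (x_i + x_{i+1})·c_i = -1960, so x̄ = -1960 / (6·(-77.5)) = 392/93.

392/93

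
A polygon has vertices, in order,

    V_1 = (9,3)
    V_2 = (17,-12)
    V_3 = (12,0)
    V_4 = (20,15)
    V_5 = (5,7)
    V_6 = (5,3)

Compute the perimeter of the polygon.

|V_1V_2| = √((8)² + (-15)²) = √289 = 17
|V_2V_3| = √((-5)² + (12)²) = √169 = 13
|V_3V_4| = √((8)² + (15)²) = √289 = 17
|V_4V_5| = √((-15)² + (-8)²) = √289 = 17
|V_5V_6| = √((0)² + (-4)²) = √16 = 4
|V_6V_1| = √((4)² + (0)²) = √16 = 4
Perimeter = 17 + 13 + 17 + 17 + 4 + 4 = 72.

72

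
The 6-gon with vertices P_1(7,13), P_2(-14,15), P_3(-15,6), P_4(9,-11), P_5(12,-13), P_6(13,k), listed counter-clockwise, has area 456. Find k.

4

Write out the shoelace sum; only the two edges meeting at P_6 involve k:
2·Area = [(12·k − 13·(-13)) + (13·13 − 7·k)] + 554
       = 5·k + 892 = 912
⇒ k = 4.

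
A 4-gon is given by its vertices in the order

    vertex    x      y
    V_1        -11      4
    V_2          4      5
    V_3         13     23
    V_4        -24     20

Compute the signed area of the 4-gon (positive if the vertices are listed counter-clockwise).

V_1→V_2: (-11)(5) − (4)(4) = -71
V_2→V_3: (4)(23) − (13)(5) = 27
V_3→V_4: (13)(20) − (-24)(23) = 812
V_4→V_1: (-24)(4) − (-11)(20) = 124
Σ = 892
Signed area = Σ/2 = 446 (positive ⇒ counter-clockwise traversal).

446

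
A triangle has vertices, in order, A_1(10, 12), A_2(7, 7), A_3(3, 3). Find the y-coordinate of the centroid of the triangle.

22/3

Apply Gauss's area formula. First the cross-terms c_i = x_i·y_{i+1} − x_{i+1}·y_i:
  -14, 0, 6  ⇒  2A = -8, A = -4.
Then Σ (y_i + y_{i+1})·c_i = -176, so ȳ = -176 / (6·(-4)) = 22/3.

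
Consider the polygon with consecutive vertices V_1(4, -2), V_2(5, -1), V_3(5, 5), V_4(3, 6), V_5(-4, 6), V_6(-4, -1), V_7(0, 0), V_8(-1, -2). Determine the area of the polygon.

Apply the shoelace (surveyor's) formula: 2A = Σ (x_i·y_{i+1} − x_{i+1}·y_i), indices taken mod 8.
Σ = (6) + (30) + (15) + (42) + (28) + (0) + (0) + (10) = 131
Area = |Σ|/2 = 65.5.

65.5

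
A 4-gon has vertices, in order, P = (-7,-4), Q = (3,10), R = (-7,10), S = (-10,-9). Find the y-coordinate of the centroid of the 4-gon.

Apply Gauss's area formula. First the cross-terms c_i = x_i·y_{i+1} − x_{i+1}·y_i:
  -58, 100, 163, -23  ⇒  2A = 182, A = 91.
Then Σ (y_i + y_{i+1})·c_i = 2114, so ȳ = 2114 / (6·91) = 151/39.

151/39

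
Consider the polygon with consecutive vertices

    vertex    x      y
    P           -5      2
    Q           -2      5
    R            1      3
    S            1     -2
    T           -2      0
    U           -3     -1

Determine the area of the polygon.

25

Apply the shoelace (surveyor's) formula: 2A = Σ (x_i·y_{i+1} − x_{i+1}·y_i), indices taken mod 6.
P→Q: (-5)(5) − (-2)(2) = -21
Q→R: (-2)(3) − (1)(5) = -11
R→S: (1)(-2) − (1)(3) = -5
S→T: (1)(0) − (-2)(-2) = -4
T→U: (-2)(-1) − (-3)(0) = 2
U→P: (-3)(2) − (-5)(-1) = -11
Σ = -50
Area = |Σ|/2 = 25.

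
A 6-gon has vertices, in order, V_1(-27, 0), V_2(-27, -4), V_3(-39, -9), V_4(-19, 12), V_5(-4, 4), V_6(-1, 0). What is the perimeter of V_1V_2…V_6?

|V_1V_2| = √((0)² + (-4)²) = √16 = 4
|V_2V_3| = √((-12)² + (-5)²) = √169 = 13
|V_3V_4| = √((20)² + (21)²) = √841 = 29
|V_4V_5| = √((15)² + (-8)²) = √289 = 17
|V_5V_6| = √((3)² + (-4)²) = √25 = 5
|V_6V_1| = √((-26)² + (0)²) = √676 = 26
Perimeter = 4 + 13 + 29 + 17 + 5 + 26 = 94.

94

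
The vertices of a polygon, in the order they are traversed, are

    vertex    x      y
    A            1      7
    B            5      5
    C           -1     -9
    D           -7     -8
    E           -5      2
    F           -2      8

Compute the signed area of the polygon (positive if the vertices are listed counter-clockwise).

Σ = (-30) + (-40) + (-55) + (-54) + (-36) + (-22) = -237
Signed area = Σ/2 = -118.5 (negative ⇒ clockwise traversal).

-118.5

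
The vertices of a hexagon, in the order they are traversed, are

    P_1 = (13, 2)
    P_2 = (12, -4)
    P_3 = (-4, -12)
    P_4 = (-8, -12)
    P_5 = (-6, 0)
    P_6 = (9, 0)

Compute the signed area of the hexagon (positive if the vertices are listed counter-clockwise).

-169

Cross-terms: -76, -160, -48, -72, 0, 18  ⇒  Σ = -338
Signed area = Σ/2 = -169 (negative ⇒ clockwise traversal).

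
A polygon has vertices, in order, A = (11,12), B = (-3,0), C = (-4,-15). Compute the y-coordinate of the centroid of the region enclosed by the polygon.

-1

Apply the shoelace formula. First the cross-terms c_i = x_i·y_{i+1} − x_{i+1}·y_i:
  36, 45, 117  ⇒  2A = 198, A = 99.
Then Σ (y_i + y_{i+1})·c_i = -594, so ȳ = -594 / (6·99) = -1.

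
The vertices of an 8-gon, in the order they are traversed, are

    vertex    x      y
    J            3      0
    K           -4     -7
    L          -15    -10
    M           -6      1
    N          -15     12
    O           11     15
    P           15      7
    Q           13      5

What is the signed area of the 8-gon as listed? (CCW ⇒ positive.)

-377

Apply Gauss's area formula: 2A = Σ (x_i·y_{i+1} − x_{i+1}·y_i), indices taken mod 8.
Σ = (-21) + (-65) + (-75) + (-57) + (-357) + (-148) + (-16) + (-15) = -754
Signed area = Σ/2 = -377 (negative ⇒ clockwise traversal).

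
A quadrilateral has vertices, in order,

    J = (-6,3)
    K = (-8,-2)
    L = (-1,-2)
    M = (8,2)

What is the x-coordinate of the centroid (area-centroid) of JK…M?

Apply the surveyor's formula. First the cross-terms c_i = x_i·y_{i+1} − x_{i+1}·y_i:
  36, 14, 14, 36  ⇒  2A = 100, A = 50.
Then Σ (x_i + x_{i+1})·c_i = -460, so x̄ = -460 / (6·50) = -23/15.

-23/15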